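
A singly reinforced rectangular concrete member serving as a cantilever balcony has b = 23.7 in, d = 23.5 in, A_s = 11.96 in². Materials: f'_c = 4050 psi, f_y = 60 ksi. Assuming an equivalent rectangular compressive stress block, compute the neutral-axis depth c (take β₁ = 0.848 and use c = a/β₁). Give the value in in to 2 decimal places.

c ≈ 10.37 in

T = A_s f_y = 11.96 × 60 = 717.6 kips.
a = T/(0.85 f'_c b) = 717.6/(0.85 × 4.05 × 23.7) = 8.7955 in.
With β₁ = 0.848, c = a/β₁ = 8.7955/0.848 = 10.37 in.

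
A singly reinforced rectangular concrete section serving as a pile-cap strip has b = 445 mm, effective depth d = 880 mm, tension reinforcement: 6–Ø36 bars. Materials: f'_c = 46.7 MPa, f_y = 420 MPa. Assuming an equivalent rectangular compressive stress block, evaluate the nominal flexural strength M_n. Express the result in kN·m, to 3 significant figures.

M_n ≈ 2070 kN·m

A_s = 6 × 1018 = 6108 mm².
T = A_s f_y = 6108 × 420 = 2565360 N = 2565.36 kN.
From C = T: a = T/(0.85 f'_c b) = 2565360/(0.85 × 46.7 × 445) = 145.23 mm.
M_n = T(d − a/2) = 2565.36 kN × (880 − 72.615) mm = 2071.23 kN·m.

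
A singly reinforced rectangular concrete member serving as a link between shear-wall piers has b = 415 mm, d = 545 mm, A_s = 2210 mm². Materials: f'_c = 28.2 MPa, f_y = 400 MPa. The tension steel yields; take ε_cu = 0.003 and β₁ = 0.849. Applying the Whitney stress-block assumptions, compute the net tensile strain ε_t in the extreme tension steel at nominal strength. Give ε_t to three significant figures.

ε_t ≈ 0.0126

a = A_s f_y/(0.85 f'_c b) = 88.87 mm.
β₁ = 0.849, so c = a/β₁ = 88.87/0.849 = 104.68 mm.
From the linear strain diagram with ε_cu = 0.003: ε_t = 0.003 (d − c)/c = 0.003 × (545 − 104.68)/104.68 = 0.0126.
Since ε_t ≥ 0.005, the section is tension-controlled.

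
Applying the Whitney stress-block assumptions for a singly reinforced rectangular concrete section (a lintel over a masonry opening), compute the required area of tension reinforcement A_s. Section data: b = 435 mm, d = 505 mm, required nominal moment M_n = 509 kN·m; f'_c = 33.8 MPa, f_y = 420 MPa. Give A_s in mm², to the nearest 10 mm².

With M_n = 0.85 f'_c a b (d − a/2), solve the quadratic for a:
a = d − √(d² − 2M_n/(0.85 f'_c b)) = 505 − √(505² − 2 × 509×10⁶/(0.85 × 33.8 × 435)) = 88.38 mm.
A_s = 0.85 f'_c a b / f_y = 0.85 × 33.8 × 88.38 × 435 / 420 = 2629.8 mm².

A_s ≈ 2630 mm²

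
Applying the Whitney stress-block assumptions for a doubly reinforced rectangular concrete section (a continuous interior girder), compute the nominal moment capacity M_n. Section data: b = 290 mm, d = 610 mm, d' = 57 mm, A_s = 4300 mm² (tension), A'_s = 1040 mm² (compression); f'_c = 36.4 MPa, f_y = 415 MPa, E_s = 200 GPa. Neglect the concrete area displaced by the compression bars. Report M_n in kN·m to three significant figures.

Assume both tension and compression steel yield.
Net tension couple steel: A_s − A'_s = 3260 mm².
a = (A_s − A'_s) f_y / (0.85 f'_c b) = 1352900/(0.85 × 36.4 × 290) = 150.78 mm.
c = a/β₁ = 150.78/0.79 = 190.86 mm; ε'_s = 0.003(c − d')/c = 0.0021 ≥ f_y/E_s = 0.0021, so compression steel does yield.
M_n = (A_s − A'_s) f_y (d − a/2) + A'_s f_y (d − d') = [1352900 × (610 − 75.39) + 431600 × (610 − 57)] × 10⁻⁶ = 723.27 + 238.67 = 961.94 kN·m.

M_n ≈ 962 kN·m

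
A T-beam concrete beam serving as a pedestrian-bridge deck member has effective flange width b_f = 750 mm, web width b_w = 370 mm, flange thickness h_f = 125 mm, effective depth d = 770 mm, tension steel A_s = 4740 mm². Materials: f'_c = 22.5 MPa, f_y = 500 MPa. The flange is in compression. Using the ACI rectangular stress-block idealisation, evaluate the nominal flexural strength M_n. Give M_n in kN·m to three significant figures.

M_n ≈ 1620 kN·m

Tension: T = A_s f_y = 4740 × 500 = 2370000 N.
Try a within the flange: a = T/(0.85 f'_c b_f) = 2370000/(0.85 × 22.5 × 750) = 165.23 mm.
a = 165.23 > h_f = 125 mm: the block extends into the web. Split into flange-overhang and web parts.
C_f = 0.85 f'_c (b_f − b_w) h_f = 0.85 × 22.5 × (750 − 370) × 125 = 908438 N.
Remaining web compression depth: a_w = (T − C_f)/(0.85 f'_c b_w) = (2370000 − 908438)/(0.85 × 22.5 × 370) = 206.54 mm.
M_n = C_f(d − h_f/2) + (T − C_f)(d − a_w/2) = 908438 × (770 − 62.5) + 1461562 × (770 − 103.27) = 642.72 + 974.47 = 1617.19 × 10⁶ N·mm.
M_n = 1617.19 kN·m.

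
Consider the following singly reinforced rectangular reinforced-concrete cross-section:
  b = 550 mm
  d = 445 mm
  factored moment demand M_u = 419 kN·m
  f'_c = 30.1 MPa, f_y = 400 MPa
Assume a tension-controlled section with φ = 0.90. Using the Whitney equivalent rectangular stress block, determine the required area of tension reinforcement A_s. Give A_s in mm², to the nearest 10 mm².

M_n = M_u/φ = 419/0.90 = 465.556 kN·m.
With M_n = 0.85 f'_c a b (d − a/2), solve the quadratic for a:
a = d − √(d² − 2M_n/(0.85 f'_c b)) = 445 − √(445² − 2 × 465.556×10⁶/(0.85 × 30.1 × 550)) = 81.88 mm.
A_s = 0.85 f'_c a b / f_y = 0.85 × 30.1 × 81.88 × 550 / 400 = 2880.5 mm².

A_s ≈ 2880 mm²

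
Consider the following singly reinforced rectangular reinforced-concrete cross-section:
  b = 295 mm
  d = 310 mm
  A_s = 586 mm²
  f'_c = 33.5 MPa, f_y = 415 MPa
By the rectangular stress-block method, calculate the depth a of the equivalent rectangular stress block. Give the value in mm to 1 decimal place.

T = A_s f_y = 586 × 415 = 243190 N = 243.19 kN.
Setting C = 0.85 f'_c a b equal to T: a = 243190/(0.85 × 33.5 × 295) = 29.0 mm.

a ≈ 29.0 mm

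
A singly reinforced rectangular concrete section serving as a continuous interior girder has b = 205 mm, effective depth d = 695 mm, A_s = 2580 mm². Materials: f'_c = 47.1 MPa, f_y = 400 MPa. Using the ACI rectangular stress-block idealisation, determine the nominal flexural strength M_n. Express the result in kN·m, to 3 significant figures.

T = A_s f_y = 2580 × 400 = 1032000 N = 1032 kN.
From C = T: a = T/(0.85 f'_c b) = 1032000/(0.85 × 47.1 × 205) = 125.74 mm.
M_n = T(d − a/2) = 1032 kN × (695 − 62.87) mm = 652.36 kN·m.

M_n ≈ 652 kN·m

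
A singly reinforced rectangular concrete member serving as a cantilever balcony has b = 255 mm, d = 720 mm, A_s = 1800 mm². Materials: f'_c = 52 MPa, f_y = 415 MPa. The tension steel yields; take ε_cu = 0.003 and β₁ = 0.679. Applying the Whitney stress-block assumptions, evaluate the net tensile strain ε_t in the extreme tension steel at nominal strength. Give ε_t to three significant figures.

ε_t ≈ 0.0191

a = A_s f_y/(0.85 f'_c b) = 66.28 mm.
β₁ = 0.679, so c = a/β₁ = 66.28/0.679 = 97.61 mm.
From the linear strain diagram with ε_cu = 0.003: ε_t = 0.003 (d − c)/c = 0.003 × (720 − 97.61)/97.61 = 0.0191.
Since ε_t ≥ 0.005, the section is tension-controlled.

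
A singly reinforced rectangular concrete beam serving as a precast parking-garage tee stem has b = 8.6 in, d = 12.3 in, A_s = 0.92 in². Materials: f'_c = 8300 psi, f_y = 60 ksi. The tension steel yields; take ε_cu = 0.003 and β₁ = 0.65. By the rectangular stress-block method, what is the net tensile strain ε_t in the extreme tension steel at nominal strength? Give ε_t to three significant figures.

a = A_s f_y/(0.85 f'_c b) = 0.910 in.
β₁ = 0.65, so c = a/β₁ = 0.910/0.65 = 1.400 in.
From the linear strain diagram with ε_cu = 0.003: ε_t = 0.003 (d − c)/c = 0.003 × (12.3 − 1.400)/1.400 = 0.0234.
Since ε_t ≥ 0.005, the section is tension-controlled.

ε_t ≈ 0.0234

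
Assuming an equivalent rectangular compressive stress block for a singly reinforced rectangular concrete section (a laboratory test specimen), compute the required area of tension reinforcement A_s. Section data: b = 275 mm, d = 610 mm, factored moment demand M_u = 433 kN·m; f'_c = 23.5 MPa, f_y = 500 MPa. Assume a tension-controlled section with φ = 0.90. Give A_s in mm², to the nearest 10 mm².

A_s ≈ 1830 mm²

M_n = M_u/φ = 433/0.90 = 481.111 kN·m.
With M_n = 0.85 f'_c a b (d − a/2), solve the quadratic for a:
a = d − √(d² − 2M_n/(0.85 f'_c b)) = 610 − √(610² − 2 × 481.111×10⁶/(0.85 × 23.5 × 275)) = 166.23 mm.
A_s = 0.85 f'_c a b / f_y = 0.85 × 23.5 × 166.23 × 275 / 500 = 1826.2 mm².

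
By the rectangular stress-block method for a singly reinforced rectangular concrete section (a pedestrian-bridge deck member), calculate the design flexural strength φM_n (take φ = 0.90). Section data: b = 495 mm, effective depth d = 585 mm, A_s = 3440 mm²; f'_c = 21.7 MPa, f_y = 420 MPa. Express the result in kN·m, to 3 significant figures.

φM_n ≈ 658 kN·m

T = A_s f_y = 3440 × 420 = 1444800 N = 1444.8 kN.
From C = T: a = T/(0.85 f'_c b) = 1444800/(0.85 × 21.7 × 495) = 158.24 mm.
M_n = T(d − a/2) = 1444.8 kN × (585 − 79.12) mm = 730.90 kN·m.
φM_n = 0.90 × 730.90 = 657.81 kN·m.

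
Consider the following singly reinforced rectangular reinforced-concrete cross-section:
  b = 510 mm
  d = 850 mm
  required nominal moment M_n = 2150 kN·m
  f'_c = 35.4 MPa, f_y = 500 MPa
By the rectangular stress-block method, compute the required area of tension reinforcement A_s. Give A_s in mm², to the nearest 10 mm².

A_s ≈ 5680 mm²

With M_n = 0.85 f'_c a b (d − a/2), solve the quadratic for a:
a = d − √(d² − 2M_n/(0.85 f'_c b)) = 850 − √(850² − 2 × 2150×10⁶/(0.85 × 35.4 × 510)) = 184.95 mm.
A_s = 0.85 f'_c a b / f_y = 0.85 × 35.4 × 184.95 × 510 / 500 = 5676.4 mm².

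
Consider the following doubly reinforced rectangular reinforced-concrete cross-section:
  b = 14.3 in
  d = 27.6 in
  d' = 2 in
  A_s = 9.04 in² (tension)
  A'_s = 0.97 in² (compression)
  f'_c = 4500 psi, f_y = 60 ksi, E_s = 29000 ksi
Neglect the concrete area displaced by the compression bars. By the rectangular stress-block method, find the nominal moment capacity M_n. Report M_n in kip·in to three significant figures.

Assume both steels yield.
a = (A_s − A'_s) f_y/(0.85 f'_c b) = (9.04 − 0.97) × 60/(0.85 × 4.5 × 14.3) = 8.852 in.
c = a/β₁ = 8.852/0.825 = 10.730 in; ε'_s = 0.003(c − d')/c = 0.0024 ≥ ε_y = 0.0021, so the compression steel yields.
M_n = (A_s − A'_s) f_y (d − a/2) + A'_s f_y (d − d') = 484.2 × (27.6 − 4.426) + 58.2 × (27.6 − 2) = 11220.9 + 1489.9 = 12710.8 kip·in.

M_n ≈ 12700 kip·in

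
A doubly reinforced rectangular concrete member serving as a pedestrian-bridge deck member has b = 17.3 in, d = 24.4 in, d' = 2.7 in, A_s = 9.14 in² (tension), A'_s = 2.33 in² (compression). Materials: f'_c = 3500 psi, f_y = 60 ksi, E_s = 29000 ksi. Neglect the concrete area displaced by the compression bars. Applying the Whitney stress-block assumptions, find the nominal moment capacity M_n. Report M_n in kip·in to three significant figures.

M_n ≈ 11400 kip·in

Assume both steels yield.
a = (A_s − A'_s) f_y/(0.85 f'_c b) = (9.14 − 2.33) × 60/(0.85 × 3.5 × 17.3) = 7.939 in.
c = a/β₁ = 7.939/0.85 = 9.340 in; ε'_s = 0.003(c − d')/c = 0.0021 ≥ ε_y = 0.0021, so the compression steel yields.
M_n = (A_s − A'_s) f_y (d − a/2) + A'_s f_y (d − d') = 408.6 × (24.4 − 3.9695) + 139.8 × (24.4 − 2.7) = 8347.9 + 3033.7 = 11381.6 kip·in.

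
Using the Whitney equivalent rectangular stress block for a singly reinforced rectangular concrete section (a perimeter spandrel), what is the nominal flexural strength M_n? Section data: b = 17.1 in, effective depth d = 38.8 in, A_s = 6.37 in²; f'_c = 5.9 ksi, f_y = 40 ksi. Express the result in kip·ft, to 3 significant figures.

M_n ≈ 792 kip·ft

T = A_s f_y = 6.37 × 40 = 254.8 kips.
a = T/(0.85 f'_c b) = 254.8/(0.85 × 5.9 × 17.1) = 2.971 in.
M_n = T(d − a/2) = 254.8 × (38.8 − 1.4855) = 9507.7 kip·in = 9507.7/12 = 792.31 kip·ft.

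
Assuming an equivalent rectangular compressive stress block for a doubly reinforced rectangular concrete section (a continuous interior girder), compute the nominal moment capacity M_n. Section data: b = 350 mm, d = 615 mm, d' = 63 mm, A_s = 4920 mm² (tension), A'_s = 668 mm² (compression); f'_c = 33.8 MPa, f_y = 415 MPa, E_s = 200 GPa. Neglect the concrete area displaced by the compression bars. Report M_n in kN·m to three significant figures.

M_n ≈ 1080 kN·m

Assume both tension and compression steel yield.
Net tension couple steel: A_s − A'_s = 4252 mm².
a = (A_s − A'_s) f_y / (0.85 f'_c b) = 1764580/(0.85 × 33.8 × 350) = 175.48 mm.
c = a/β₁ = 175.48/0.809 = 216.91 mm; ε'_s = 0.003(c − d')/c = 0.0021 ≥ f_y/E_s = 0.0021, so compression steel does yield.
M_n = (A_s − A'_s) f_y (d − a/2) + A'_s f_y (d − d') = [1764580 × (615 − 87.74) + 277220 × (615 − 63)] × 10⁻⁶ = 930.39 + 153.03 = 1083.42 kN·m.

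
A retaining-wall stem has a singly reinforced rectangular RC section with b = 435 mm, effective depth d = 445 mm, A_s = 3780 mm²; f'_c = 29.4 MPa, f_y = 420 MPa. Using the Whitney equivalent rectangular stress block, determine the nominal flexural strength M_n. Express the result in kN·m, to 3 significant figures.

T = A_s f_y = 3780 × 420 = 1587600 N = 1587.6 kN.
From C = T: a = T/(0.85 f'_c b) = 1587600/(0.85 × 29.4 × 435) = 146.04 mm.
M_n = T(d − a/2) = 1587.6 kN × (445 − 73.02) mm = 590.56 kN·m.

M_n ≈ 591 kN·m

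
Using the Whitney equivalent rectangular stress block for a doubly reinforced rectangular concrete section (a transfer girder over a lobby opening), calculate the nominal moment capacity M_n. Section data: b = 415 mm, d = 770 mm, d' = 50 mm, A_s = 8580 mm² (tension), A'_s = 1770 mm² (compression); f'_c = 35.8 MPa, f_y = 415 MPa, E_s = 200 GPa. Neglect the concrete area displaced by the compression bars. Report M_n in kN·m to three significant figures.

M_n ≈ 2390 kN·m

Assume both tension and compression steel yield.
Net tension couple steel: A_s − A'_s = 6810 mm².
a = (A_s − A'_s) f_y / (0.85 f'_c b) = 2826150/(0.85 × 35.8 × 415) = 223.79 mm.
c = a/β₁ = 223.79/0.794 = 281.85 mm; ε'_s = 0.003(c − d')/c = 0.0025 ≥ f_y/E_s = 0.0021, so compression steel does yield.
M_n = (A_s − A'_s) f_y (d − a/2) + A'_s f_y (d − d') = [2826150 × (770 − 111.895) + 734550 × (770 − 50)] × 10⁻⁶ = 1859.90 + 528.88 = 2388.78 kN·m.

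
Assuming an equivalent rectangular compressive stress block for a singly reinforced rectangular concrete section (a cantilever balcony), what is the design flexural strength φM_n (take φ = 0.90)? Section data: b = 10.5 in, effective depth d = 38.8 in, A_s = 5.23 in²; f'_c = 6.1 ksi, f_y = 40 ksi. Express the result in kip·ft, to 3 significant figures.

T = A_s f_y = 5.23 × 40 = 209.2 kips.
a = T/(0.85 f'_c b) = 209.2/(0.85 × 6.1 × 10.5) = 3.843 in.
M_n = T(d − a/2) = 209.2 × (38.8 − 1.9215) = 7715.0 kip·in = 7715.0/12 = 642.92 kip·ft.
φM_n = 0.90 × 642.92 = 578.63 kip·ft.

φM_n ≈ 579 kip·ft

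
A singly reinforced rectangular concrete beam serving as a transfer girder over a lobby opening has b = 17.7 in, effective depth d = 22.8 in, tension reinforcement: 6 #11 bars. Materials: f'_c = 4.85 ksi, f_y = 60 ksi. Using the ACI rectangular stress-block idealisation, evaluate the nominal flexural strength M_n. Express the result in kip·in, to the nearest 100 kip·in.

M_n ≈ 10600 kip·in

A_s = 6 × 1.56 = 9.36 in².
T = A_s f_y = 9.36 × 60 = 561.6 kips.
a = T/(0.85 f'_c b) = 561.6/(0.85 × 4.85 × 17.7) = 7.696 in.
M_n = T(d − a/2) = 561.6 × (22.8 − 3.848) = 10643.4 kip·in.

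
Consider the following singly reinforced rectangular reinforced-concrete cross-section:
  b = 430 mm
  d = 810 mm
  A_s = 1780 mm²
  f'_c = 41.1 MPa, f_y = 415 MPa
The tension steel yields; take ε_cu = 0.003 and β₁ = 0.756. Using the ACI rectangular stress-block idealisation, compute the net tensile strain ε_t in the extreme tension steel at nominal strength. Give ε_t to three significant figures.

a = A_s f_y/(0.85 f'_c b) = 49.17 mm.
β₁ = 0.756, so c = a/β₁ = 49.17/0.756 = 65.04 mm.
From the linear strain diagram with ε_cu = 0.003: ε_t = 0.003 (d − c)/c = 0.003 × (810 − 65.04)/65.04 = 0.0344.
Since ε_t ≥ 0.005, the section is tension-controlled.

ε_t ≈ 0.0344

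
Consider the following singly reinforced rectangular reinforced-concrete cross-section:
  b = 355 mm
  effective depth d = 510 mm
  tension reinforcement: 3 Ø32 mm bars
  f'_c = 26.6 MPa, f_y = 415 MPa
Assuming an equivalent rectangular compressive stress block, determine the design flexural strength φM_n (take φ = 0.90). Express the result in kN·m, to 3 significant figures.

A_s = 3 × 804 = 2412 mm².
T = A_s f_y = 2412 × 415 = 1000980 N = 1000.98 kN.
From C = T: a = T/(0.85 f'_c b) = 1000980/(0.85 × 26.6 × 355) = 124.71 mm.
M_n = T(d − a/2) = 1000.98 kN × (510 − 62.355) mm = 448.08 kN·m.
φM_n = 0.90 × 448.08 = 403.27 kN·m.

φM_n ≈ 403 kN·m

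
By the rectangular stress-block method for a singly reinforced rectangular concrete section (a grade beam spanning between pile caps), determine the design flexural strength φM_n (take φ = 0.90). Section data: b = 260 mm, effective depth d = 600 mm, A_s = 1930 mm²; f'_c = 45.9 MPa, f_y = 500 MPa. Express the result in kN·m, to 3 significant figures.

φM_n ≈ 480 kN·m

T = A_s f_y = 1930 × 500 = 965000 N = 965 kN.
From C = T: a = T/(0.85 f'_c b) = 965000/(0.85 × 45.9 × 260) = 95.13 mm.
M_n = T(d − a/2) = 965 kN × (600 − 47.565) mm = 533.10 kN·m.
φM_n = 0.90 × 533.10 = 479.79 kN·m.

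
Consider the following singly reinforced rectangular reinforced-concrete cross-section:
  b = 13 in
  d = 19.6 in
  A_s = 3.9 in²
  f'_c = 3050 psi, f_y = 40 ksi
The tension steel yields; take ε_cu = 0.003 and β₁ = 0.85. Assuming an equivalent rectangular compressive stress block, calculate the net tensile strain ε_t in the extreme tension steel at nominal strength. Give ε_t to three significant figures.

a = A_s f_y/(0.85 f'_c b) = 4.629 in.
β₁ = 0.85, so c = a/β₁ = 4.629/0.85 = 5.446 in.
From the linear strain diagram with ε_cu = 0.003: ε_t = 0.003 (d − c)/c = 0.003 × (19.6 − 5.446)/5.446 = 0.00780.
Since ε_t ≥ 0.005, the section is tension-controlled.

ε_t ≈ 0.00780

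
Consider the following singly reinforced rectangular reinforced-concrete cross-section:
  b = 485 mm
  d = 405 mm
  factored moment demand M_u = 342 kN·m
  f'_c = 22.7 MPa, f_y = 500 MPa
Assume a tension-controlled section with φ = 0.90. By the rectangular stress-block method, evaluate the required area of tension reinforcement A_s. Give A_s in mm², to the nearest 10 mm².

A_s ≈ 2190 mm²

M_n = M_u/φ = 342/0.90 = 380 kN·m.
With M_n = 0.85 f'_c a b (d − a/2), solve the quadratic for a:
a = d − √(d² − 2M_n/(0.85 f'_c b)) = 405 − √(405² − 2 × 380×10⁶/(0.85 × 22.7 × 485)) = 117.23 mm.
A_s = 0.85 f'_c a b / f_y = 0.85 × 22.7 × 117.23 × 485 / 500 = 2194.1 mm².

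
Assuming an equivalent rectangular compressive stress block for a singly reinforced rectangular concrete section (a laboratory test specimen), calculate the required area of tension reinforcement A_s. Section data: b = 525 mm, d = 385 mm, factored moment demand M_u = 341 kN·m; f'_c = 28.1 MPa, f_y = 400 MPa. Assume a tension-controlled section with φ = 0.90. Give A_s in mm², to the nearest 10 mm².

M_n = M_u/φ = 341/0.90 = 378.889 kN·m.
With M_n = 0.85 f'_c a b (d − a/2), solve the quadratic for a:
a = d − √(d² − 2M_n/(0.85 f'_c b)) = 385 − √(385² − 2 × 378.889×10⁶/(0.85 × 28.1 × 525)) = 88.70 mm.
A_s = 0.85 f'_c a b / f_y = 0.85 × 28.1 × 88.70 × 525 / 400 = 2780.7 mm².

A_s ≈ 2780 mm²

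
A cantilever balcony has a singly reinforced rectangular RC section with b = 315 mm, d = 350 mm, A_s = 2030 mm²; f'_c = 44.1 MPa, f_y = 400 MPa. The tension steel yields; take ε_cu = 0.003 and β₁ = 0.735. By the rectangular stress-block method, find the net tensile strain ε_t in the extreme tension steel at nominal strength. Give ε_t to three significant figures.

a = A_s f_y/(0.85 f'_c b) = 68.77 mm.
β₁ = 0.735, so c = a/β₁ = 68.77/0.735 = 93.56 mm.
From the linear strain diagram with ε_cu = 0.003: ε_t = 0.003 (d − c)/c = 0.003 × (350 − 93.56)/93.56 = 0.00822.
Since ε_t ≥ 0.005, the section is tension-controlled.

ε_t ≈ 0.00822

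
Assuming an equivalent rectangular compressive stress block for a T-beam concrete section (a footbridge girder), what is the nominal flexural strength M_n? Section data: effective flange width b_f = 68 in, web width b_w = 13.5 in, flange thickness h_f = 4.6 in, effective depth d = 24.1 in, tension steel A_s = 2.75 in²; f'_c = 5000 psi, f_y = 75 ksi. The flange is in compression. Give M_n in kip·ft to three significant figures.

Tension: T = A_s f_y = 2.75 × 75 = 206.25 kips.
Try a within the flange: a = T/(0.85 f'_c b_f) = 206.25/(0.85 × 5 × 68) = 0.714 in.
Since a = 0.714 ≤ h_f = 4.6 in, the stress block lies entirely in the flange; analyse as a rectangular beam of width b_f.
M_n = T(d − a/2) = 206.25 × (24.1 − 0.357) = 4897.0 kip·in.
M_n = 4897.0/12 = 408.08 kip·ft.

M_n ≈ 408 kip·ft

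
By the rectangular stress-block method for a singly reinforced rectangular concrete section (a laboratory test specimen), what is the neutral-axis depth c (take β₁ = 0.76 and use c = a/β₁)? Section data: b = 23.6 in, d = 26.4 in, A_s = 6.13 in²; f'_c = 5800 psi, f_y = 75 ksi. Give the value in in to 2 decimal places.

T = A_s f_y = 6.13 × 75 = 459.75 kips.
a = T/(0.85 f'_c b) = 459.75/(0.85 × 5.8 × 23.6) = 3.9515 in.
With β₁ = 0.76, c = a/β₁ = 3.9515/0.76 = 5.20 in.

c ≈ 5.20 in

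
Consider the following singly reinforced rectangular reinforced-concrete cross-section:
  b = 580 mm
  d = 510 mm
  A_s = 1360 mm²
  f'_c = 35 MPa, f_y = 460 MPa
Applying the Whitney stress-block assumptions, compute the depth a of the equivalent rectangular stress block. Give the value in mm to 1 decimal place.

T = A_s f_y = 1360 × 460 = 625600 N = 625.6 kN.
Setting C = 0.85 f'_c a b equal to T: a = 625600/(0.85 × 35 × 580) = 36.3 mm.

a ≈ 36.3 mm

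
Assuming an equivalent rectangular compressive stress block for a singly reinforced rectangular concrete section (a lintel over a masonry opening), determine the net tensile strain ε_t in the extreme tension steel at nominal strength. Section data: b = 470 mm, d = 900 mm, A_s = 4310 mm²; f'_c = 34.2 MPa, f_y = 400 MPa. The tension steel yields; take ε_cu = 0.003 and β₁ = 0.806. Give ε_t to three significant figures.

a = A_s f_y/(0.85 f'_c b) = 126.18 mm.
β₁ = 0.806, so c = a/β₁ = 126.18/0.806 = 156.55 mm.
From the linear strain diagram with ε_cu = 0.003: ε_t = 0.003 (d − c)/c = 0.003 × (900 − 156.55)/156.55 = 0.0142.
Since ε_t ≥ 0.005, the section is tension-controlled.

ε_t ≈ 0.0142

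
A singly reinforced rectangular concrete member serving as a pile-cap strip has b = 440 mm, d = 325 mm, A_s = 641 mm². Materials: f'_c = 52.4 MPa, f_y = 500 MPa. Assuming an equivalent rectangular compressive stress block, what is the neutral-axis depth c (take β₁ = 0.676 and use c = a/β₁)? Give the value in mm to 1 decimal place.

c ≈ 24.2 mm

T = A_s f_y = 641 × 500 = 320500 N = 320.5 kN.
Setting C = 0.85 f'_c a b equal to T: a = 320500/(0.85 × 52.4 × 440) = 16.354 mm.
With β₁ = 0.676, c = a/β₁ = 16.354/0.676 = 24.2 mm.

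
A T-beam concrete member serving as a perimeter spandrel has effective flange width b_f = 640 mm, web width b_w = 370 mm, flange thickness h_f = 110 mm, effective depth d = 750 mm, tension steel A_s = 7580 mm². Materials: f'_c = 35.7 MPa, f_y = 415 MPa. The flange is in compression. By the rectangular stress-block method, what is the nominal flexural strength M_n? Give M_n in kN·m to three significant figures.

Tension: T = A_s f_y = 7580 × 415 = 3145700 N.
Try a within the flange: a = T/(0.85 f'_c b_f) = 3145700/(0.85 × 35.7 × 640) = 161.98 mm.
a = 161.98 > h_f = 110 mm: the block extends into the web. Split into flange-overhang and web parts.
C_f = 0.85 f'_c (b_f − b_w) h_f = 0.85 × 35.7 × (640 − 370) × 110 = 901247 N.
Remaining web compression depth: a_w = (T − C_f)/(0.85 f'_c b_w) = (3145700 − 901247)/(0.85 × 35.7 × 370) = 199.90 mm.
M_n = C_f(d − h_f/2) + (T − C_f)(d − a_w/2) = 901247 × (750 − 55) + 2244453 × (750 − 99.95) = 626.37 + 1459.01 = 2085.38 × 10⁶ N·mm.
M_n = 2085.38 kN·m.

M_n ≈ 2090 kN·m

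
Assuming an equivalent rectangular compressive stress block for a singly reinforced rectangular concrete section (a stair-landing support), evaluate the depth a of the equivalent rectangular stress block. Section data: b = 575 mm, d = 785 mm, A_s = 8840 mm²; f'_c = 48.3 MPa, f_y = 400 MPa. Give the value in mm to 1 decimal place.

T = A_s f_y = 8840 × 400 = 3536000 N = 3536 kN.
Setting C = 0.85 f'_c a b equal to T: a = 3536000/(0.85 × 48.3 × 575) = 149.8 mm.

a ≈ 149.8 mm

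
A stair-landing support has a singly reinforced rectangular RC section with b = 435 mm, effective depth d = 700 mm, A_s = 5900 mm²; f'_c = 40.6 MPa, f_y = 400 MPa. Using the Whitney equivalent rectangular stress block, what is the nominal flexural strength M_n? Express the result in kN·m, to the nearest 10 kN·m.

M_n ≈ 1470 kN·m

T = A_s f_y = 5900 × 400 = 2360000 N = 2360 kN.
From C = T: a = T/(0.85 f'_c b) = 2360000/(0.85 × 40.6 × 435) = 157.21 mm.
M_n = T(d − a/2) = 2360 kN × (700 − 78.605) mm = 1466.49 kN·m.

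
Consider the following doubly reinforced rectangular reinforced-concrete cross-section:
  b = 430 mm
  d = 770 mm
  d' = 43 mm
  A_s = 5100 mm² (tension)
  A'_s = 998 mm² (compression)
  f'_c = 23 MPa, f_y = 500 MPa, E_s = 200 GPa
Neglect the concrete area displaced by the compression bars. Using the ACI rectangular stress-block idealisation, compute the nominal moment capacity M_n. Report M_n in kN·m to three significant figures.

Assume both tension and compression steel yield.
Net tension couple steel: A_s − A'_s = 4102 mm².
a = (A_s − A'_s) f_y / (0.85 f'_c b) = 2051000/(0.85 × 23 × 430) = 243.98 mm.
c = a/β₁ = 243.98/0.85 = 287.04 mm; ε'_s = 0.003(c − d')/c = 0.0026 ≥ f_y/E_s = 0.0025, so compression steel does yield.
M_n = (A_s − A'_s) f_y (d − a/2) + A'_s f_y (d − d') = [2051000 × (770 − 121.99) + 499000 × (770 − 43)] × 10⁻⁶ = 1329.07 + 362.77 = 1691.84 kN·m.

M_n ≈ 1690 kN·m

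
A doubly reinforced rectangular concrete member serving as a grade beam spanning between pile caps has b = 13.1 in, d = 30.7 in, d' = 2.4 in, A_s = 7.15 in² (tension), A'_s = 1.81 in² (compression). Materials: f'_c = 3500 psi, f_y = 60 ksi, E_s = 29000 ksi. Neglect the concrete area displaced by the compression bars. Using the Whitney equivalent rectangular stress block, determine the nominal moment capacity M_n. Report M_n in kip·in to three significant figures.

Assume both steels yield.
a = (A_s − A'_s) f_y/(0.85 f'_c b) = (7.15 − 1.81) × 60/(0.85 × 3.5 × 13.1) = 8.221 in.
c = a/β₁ = 8.221/0.85 = 9.672 in; ε'_s = 0.003(c − d')/c = 0.0023 ≥ ε_y = 0.0021, so the compression steel yields.
M_n = (A_s − A'_s) f_y (d − a/2) + A'_s f_y (d − d') = 320.4 × (30.7 − 4.1105) + 108.6 × (30.7 − 2.4) = 8519.3 + 3073.4 = 11592.7 kip·in.

M_n ≈ 11600 kip·in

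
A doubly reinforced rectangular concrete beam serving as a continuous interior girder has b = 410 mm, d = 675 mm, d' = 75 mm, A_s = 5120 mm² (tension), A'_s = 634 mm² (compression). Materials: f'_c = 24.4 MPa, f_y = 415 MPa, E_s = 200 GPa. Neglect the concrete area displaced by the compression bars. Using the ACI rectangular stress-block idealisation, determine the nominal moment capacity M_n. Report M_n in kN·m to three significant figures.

Assume both tension and compression steel yield.
Net tension couple steel: A_s − A'_s = 4486 mm².
a = (A_s − A'_s) f_y / (0.85 f'_c b) = 1861690/(0.85 × 24.4 × 410) = 218.93 mm.
c = a/β₁ = 218.93/0.85 = 257.56 mm; ε'_s = 0.003(c − d')/c = 0.0021 ≥ f_y/E_s = 0.0021, so compression steel does yield.
M_n = (A_s − A'_s) f_y (d − a/2) + A'_s f_y (d − d') = [1861690 × (675 − 109.465) + 263110 × (675 − 75)] × 10⁻⁶ = 1052.85 + 157.87 = 1210.72 kN·m.

M_n ≈ 1210 kN·m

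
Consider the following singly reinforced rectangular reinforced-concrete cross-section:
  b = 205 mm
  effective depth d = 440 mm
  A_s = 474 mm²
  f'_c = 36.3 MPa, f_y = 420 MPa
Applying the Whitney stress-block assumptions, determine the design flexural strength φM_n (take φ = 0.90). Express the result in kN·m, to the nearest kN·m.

T = A_s f_y = 474 × 420 = 199080 N = 199.08 kN.
From C = T: a = T/(0.85 f'_c b) = 199080/(0.85 × 36.3 × 205) = 31.47 mm.
M_n = T(d − a/2) = 199.08 kN × (440 − 15.735) mm = 84.46 kN·m.
φM_n = 0.90 × 84.46 = 76.01 kN·m.

φM_n ≈ 76 kN·m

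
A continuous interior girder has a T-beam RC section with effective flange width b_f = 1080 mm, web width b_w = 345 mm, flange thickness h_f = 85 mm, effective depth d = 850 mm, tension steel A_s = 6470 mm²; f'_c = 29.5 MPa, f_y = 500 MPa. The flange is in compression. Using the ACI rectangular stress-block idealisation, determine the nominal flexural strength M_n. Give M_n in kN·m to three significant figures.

M_n ≈ 2520 kN·m

Tension: T = A_s f_y = 6470 × 500 = 3235000 N.
Try a within the flange: a = T/(0.85 f'_c b_f) = 3235000/(0.85 × 29.5 × 1080) = 119.46 mm.
a = 119.46 > h_f = 85 mm: the block extends into the web. Split into flange-overhang and web parts.
C_f = 0.85 f'_c (b_f − b_w) h_f = 0.85 × 29.5 × (1080 − 345) × 85 = 1566561 N.
Remaining web compression depth: a_w = (T − C_f)/(0.85 f'_c b_w) = (3235000 − 1566561)/(0.85 × 29.5 × 345) = 192.86 mm.
M_n = C_f(d − h_f/2) + (T − C_f)(d − a_w/2) = 1566561 × (850 − 42.5) + 1668439 × (850 − 96.43) = 1265.00 + 1257.29 = 2522.29 × 10⁶ N·mm.
M_n = 2522.29 kN·m.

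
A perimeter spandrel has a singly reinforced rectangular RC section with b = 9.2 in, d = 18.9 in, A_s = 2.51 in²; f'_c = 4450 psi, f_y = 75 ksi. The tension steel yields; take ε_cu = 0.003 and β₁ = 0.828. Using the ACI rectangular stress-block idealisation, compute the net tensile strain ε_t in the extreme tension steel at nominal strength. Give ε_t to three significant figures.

ε_t ≈ 0.00568

a = A_s f_y/(0.85 f'_c b) = 5.410 in.
β₁ = 0.828, so c = a/β₁ = 5.410/0.828 = 6.534 in.
From the linear strain diagram with ε_cu = 0.003: ε_t = 0.003 (d − c)/c = 0.003 × (18.9 − 6.534)/6.534 = 0.00568.
Since ε_t ≥ 0.005, the section is tension-controlled.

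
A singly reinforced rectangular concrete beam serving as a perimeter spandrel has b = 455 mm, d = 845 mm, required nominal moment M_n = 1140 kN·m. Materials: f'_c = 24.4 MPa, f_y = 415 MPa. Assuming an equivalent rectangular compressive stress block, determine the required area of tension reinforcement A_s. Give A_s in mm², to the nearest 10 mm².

A_s ≈ 3590 mm²

With M_n = 0.85 f'_c a b (d − a/2), solve the quadratic for a:
a = d − √(d² − 2M_n/(0.85 f'_c b)) = 845 − √(845² − 2 × 1140×10⁶/(0.85 × 24.4 × 455)) = 157.68 mm.
A_s = 0.85 f'_c a b / f_y = 0.85 × 24.4 × 157.68 × 455 / 415 = 3585.5 mm².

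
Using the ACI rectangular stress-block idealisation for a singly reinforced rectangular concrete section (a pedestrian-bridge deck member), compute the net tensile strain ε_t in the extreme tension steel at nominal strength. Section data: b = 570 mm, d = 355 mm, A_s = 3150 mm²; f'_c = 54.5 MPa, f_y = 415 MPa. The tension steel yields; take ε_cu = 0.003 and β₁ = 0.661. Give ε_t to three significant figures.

a = A_s f_y/(0.85 f'_c b) = 49.51 mm.
β₁ = 0.661, so c = a/β₁ = 49.51/0.661 = 74.90 mm.
From the linear strain diagram with ε_cu = 0.003: ε_t = 0.003 (d − c)/c = 0.003 × (355 − 74.90)/74.90 = 0.0112.
Since ε_t ≥ 0.005, the section is tension-controlled.

ε_t ≈ 0.0112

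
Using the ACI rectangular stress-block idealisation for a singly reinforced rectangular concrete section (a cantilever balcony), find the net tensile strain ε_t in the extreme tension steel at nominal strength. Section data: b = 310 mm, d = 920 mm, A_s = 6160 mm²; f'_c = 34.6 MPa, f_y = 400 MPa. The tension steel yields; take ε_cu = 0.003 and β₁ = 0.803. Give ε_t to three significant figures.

ε_t ≈ 0.00520

a = A_s f_y/(0.85 f'_c b) = 270.26 mm.
β₁ = 0.803, so c = a/β₁ = 270.26/0.803 = 336.56 mm.
From the linear strain diagram with ε_cu = 0.003: ε_t = 0.003 (d − c)/c = 0.003 × (920 − 336.56)/336.56 = 0.00520.
Since ε_t ≥ 0.005, the section is tension-controlled.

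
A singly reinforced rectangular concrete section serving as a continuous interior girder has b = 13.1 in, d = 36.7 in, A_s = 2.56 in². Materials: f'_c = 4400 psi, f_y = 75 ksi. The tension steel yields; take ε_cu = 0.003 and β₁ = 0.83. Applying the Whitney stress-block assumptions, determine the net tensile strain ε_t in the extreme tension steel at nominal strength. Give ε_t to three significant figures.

ε_t ≈ 0.0203

a = A_s f_y/(0.85 f'_c b) = 3.919 in.
β₁ = 0.83, so c = a/β₁ = 3.919/0.83 = 4.722 in.
From the linear strain diagram with ε_cu = 0.003: ε_t = 0.003 (d − c)/c = 0.003 × (36.7 − 4.722)/4.722 = 0.0203.
Since ε_t ≥ 0.005, the section is tension-controlled.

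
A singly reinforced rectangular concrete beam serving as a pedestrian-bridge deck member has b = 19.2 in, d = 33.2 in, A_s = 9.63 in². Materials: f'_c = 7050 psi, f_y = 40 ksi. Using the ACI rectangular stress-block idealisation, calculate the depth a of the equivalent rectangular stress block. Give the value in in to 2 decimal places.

T = A_s f_y = 9.63 × 40 = 385.2 kips.
a = T/(0.85 f'_c b) = 385.2/(0.85 × 7.05 × 19.2) = 3.35 in.

a ≈ 3.35 in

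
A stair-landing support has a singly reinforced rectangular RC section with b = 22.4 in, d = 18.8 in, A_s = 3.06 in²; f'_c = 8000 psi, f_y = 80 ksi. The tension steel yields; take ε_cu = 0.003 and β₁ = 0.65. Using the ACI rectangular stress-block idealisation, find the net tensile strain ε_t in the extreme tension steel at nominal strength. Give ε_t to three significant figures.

ε_t ≈ 0.0198

a = A_s f_y/(0.85 f'_c b) = 1.607 in.
β₁ = 0.65, so c = a/β₁ = 1.607/0.65 = 2.472 in.
From the linear strain diagram with ε_cu = 0.003: ε_t = 0.003 (d − c)/c = 0.003 × (18.8 − 2.472)/2.472 = 0.0198.
Since ε_t ≥ 0.005, the section is tension-controlled.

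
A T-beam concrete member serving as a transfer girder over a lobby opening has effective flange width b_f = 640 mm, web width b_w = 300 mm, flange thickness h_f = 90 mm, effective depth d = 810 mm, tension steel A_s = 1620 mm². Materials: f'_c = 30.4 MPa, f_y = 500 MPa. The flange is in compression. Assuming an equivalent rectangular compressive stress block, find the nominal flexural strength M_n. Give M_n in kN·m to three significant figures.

Tension: T = A_s f_y = 1620 × 500 = 810000 N.
Try a within the flange: a = T/(0.85 f'_c b_f) = 810000/(0.85 × 30.4 × 640) = 48.98 mm.
Since a = 48.98 ≤ h_f = 90 mm, the stress block lies entirely in the flange; analyse as a rectangular beam of width b_f.
M_n = T(d − a/2) = 810000 × (810 − 24.49) = 636.26 × 10⁶ N·mm.
M_n = 636.26 kN·m.

M_n ≈ 636 kN·m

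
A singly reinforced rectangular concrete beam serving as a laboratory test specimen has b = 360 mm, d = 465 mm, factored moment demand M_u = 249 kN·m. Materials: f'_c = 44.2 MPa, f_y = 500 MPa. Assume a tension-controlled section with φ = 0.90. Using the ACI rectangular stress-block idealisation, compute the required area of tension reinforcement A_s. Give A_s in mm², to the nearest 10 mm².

A_s ≈ 1250 mm²

M_n = M_u/φ = 249/0.90 = 276.667 kN·m.
With M_n = 0.85 f'_c a b (d − a/2), solve the quadratic for a:
a = d − √(d² − 2M_n/(0.85 f'_c b)) = 465 − √(465² − 2 × 276.667×10⁶/(0.85 × 44.2 × 360)) = 46.30 mm.
A_s = 0.85 f'_c a b / f_y = 0.85 × 44.2 × 46.30 × 360 / 500 = 1252.4 mm².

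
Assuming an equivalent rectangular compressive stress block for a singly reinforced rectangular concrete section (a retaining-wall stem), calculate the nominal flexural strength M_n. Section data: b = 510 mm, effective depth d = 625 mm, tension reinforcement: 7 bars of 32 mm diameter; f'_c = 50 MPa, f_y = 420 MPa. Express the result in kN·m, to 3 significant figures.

A_s = 7 × 804 = 5628 mm².
T = A_s f_y = 5628 × 420 = 2363760 N = 2363.76 kN.
From C = T: a = T/(0.85 f'_c b) = 2363760/(0.85 × 50 × 510) = 109.05 mm.
M_n = T(d − a/2) = 2363.76 kN × (625 − 54.525) mm = 1348.47 kN·m.

M_n ≈ 1350 kN·m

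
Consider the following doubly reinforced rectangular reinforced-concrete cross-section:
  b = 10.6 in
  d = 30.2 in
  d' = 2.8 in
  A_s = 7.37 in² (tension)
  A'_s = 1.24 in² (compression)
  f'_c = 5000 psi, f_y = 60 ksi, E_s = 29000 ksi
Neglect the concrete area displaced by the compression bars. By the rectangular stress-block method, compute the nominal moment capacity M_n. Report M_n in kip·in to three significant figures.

M_n ≈ 11600 kip·in

Assume both steels yield.
a = (A_s − A'_s) f_y/(0.85 f'_c b) = (7.37 − 1.24) × 60/(0.85 × 5 × 10.6) = 8.164 in.
c = a/β₁ = 8.164/0.8 = 10.205 in; ε'_s = 0.003(c − d')/c = 0.0022 ≥ ε_y = 0.0021, so the compression steel yields.
M_n = (A_s − A'_s) f_y (d − a/2) + A'_s f_y (d − d') = 367.8 × (30.2 − 4.082) + 74.4 × (30.2 − 2.8) = 9606.2 + 2038.6 = 11644.8 kip·in.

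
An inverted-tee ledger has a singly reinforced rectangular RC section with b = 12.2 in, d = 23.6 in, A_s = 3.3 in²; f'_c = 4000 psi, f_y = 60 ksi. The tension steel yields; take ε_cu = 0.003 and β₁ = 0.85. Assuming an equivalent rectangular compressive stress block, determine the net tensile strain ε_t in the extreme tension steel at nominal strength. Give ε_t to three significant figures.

ε_t ≈ 0.00961

a = A_s f_y/(0.85 f'_c b) = 4.773 in.
β₁ = 0.85, so c = a/β₁ = 4.773/0.85 = 5.615 in.
From the linear strain diagram with ε_cu = 0.003: ε_t = 0.003 (d − c)/c = 0.003 × (23.6 − 5.615)/5.615 = 0.00961.
Since ε_t ≥ 0.005, the section is tension-controlled.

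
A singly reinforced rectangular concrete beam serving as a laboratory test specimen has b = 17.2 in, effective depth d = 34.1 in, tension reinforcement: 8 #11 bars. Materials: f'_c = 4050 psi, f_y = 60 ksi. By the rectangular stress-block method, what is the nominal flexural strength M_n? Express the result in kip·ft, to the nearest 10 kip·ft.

M_n ≈ 1730 kip·ft

A_s = 8 × 1.56 = 12.48 in².
T = A_s f_y = 12.48 × 60 = 748.8 kips.
a = T/(0.85 f'_c b) = 748.8/(0.85 × 4.05 × 17.2) = 12.646 in.
M_n = T(d − a/2) = 748.8 × (34.1 − 6.323) = 20799.4 kip·in = 20799.4/12 = 1733.28 kip·ft.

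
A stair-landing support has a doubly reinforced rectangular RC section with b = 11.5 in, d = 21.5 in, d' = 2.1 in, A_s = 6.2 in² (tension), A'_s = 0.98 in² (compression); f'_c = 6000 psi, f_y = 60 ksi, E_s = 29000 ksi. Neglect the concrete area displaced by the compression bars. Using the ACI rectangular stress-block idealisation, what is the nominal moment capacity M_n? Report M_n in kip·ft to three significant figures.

M_n ≈ 587 kip·ft

Assume both steels yield.
a = (A_s − A'_s) f_y/(0.85 f'_c b) = (6.2 − 0.98) × 60/(0.85 × 6 × 11.5) = 5.340 in.
c = a/β₁ = 5.340/0.75 = 7.120 in; ε'_s = 0.003(c − d')/c = 0.0021 ≥ ε_y = 0.0021, so the compression steel yields.
M_n = (A_s − A'_s) f_y (d − a/2) + A'_s f_y (d − d') = 313.2 × (21.5 − 2.67) + 58.8 × (21.5 − 2.1) = 5897.6 + 1140.7 = 7038.3 kip·in = 7038.3/12 = 586.53 kip·ft.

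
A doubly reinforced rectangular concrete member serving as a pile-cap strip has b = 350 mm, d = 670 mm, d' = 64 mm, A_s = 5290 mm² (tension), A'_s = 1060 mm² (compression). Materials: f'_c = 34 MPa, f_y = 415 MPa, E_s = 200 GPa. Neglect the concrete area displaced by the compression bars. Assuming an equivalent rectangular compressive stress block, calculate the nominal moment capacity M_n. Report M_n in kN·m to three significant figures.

M_n ≈ 1290 kN·m

Assume both tension and compression steel yield.
Net tension couple steel: A_s − A'_s = 4230 mm².
a = (A_s − A'_s) f_y / (0.85 f'_c b) = 1755450/(0.85 × 34 × 350) = 173.55 mm.
c = a/β₁ = 173.55/0.807 = 215.06 mm; ε'_s = 0.003(c − d')/c = 0.0021 ≥ f_y/E_s = 0.0021, so compression steel does yield.
M_n = (A_s − A'_s) f_y (d − a/2) + A'_s f_y (d − d') = [1755450 × (670 − 86.775) + 439900 × (670 − 64)] × 10⁻⁶ = 1023.82 + 266.58 = 1290.40 kN·m.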